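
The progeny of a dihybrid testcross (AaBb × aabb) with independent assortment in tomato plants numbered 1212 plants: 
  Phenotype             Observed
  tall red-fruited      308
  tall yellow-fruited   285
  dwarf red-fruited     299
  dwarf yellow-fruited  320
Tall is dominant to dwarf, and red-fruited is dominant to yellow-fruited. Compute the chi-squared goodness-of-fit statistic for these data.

2.158

A dihybrid testcross with independent assortment gives a 1:1:1:1 ratio.
Under the 1:1:1:1 hypothesis (Σ ratio = 4, N = 1212):
  tall red-fruited: 1212 × 1/4 = 303
  tall yellow-fruited: 1212 × 1/4 = 303
  dwarf red-fruited: 1212 × 1/4 = 303
  dwarf yellow-fruited: 1212 × 1/4 = 303
χ² = Σ (O − E)² / E
  tall red-fruited: (308 − 303)² / 303 = 0.0825
  tall yellow-fruited: (285 − 303)² / 303 = 1.0693
  dwarf red-fruited: (299 − 303)² / 303 = 0.0528
  dwarf yellow-fruited: (320 − 303)² / 303 = 0.9538
χ² = 0.0825 + 1.0693 + 0.0528 + 0.9538 = 2.1584 ≈ 2.158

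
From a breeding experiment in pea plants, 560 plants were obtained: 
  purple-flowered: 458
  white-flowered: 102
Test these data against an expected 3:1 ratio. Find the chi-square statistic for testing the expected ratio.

13.752

Total ratio parts = 4. Expected numbers out of 560:
  purple-flowered: 560 × 3/4 = 420
  white-flowered: 560 × 1/4 = 140
χ² = Σ (O − E)² / E
  purple-flowered: (458 − 420)² / 420 = 3.4381
  white-flowered: (102 − 140)² / 140 = 10.3143
χ² = 3.4381 + 10.3143 = 13.7524 ≈ 13.752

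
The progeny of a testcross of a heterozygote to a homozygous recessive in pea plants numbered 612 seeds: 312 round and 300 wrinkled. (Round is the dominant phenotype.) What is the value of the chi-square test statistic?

A testcross of a heterozygote (Aa × aa) gives a 1:1 phenotypic ratio.
Total ratio parts = 2. Expected numbers out of 612:
  round: 612 × 1/2 = 306
  wrinkled: 612 × 1/2 = 306
χ² = Σ (O − E)² / E
  round: (312 − 306)² / 306 = 0.1176
  wrinkled: (300 − 306)² / 306 = 0.1176
χ² = 0.1176 + 0.1176 = 0.2352 ≈ 0.235

0.235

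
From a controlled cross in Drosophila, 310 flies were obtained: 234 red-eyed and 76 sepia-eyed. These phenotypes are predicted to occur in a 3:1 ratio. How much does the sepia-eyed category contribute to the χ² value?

Total ratio parts = 4. Expected numbers out of 310:
  red-eyed: 310 × 3/4 = 232.5
  sepia-eyed: 310 × 1/4 = 77.5
Contribution of sepia-eyed: (76 − 77.5)² / 77.5 = 0.0290

0.029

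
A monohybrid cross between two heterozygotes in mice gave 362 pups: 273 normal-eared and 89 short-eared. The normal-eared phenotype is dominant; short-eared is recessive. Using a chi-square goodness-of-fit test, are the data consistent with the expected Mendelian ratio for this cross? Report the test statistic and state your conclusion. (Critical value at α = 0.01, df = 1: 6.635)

0.033; consistent

For a monohybrid cross between heterozygotes with complete dominance, the expected phenotypic ratio is 3:1.
Expected counts for N = 362 under a 3:1 ratio (total parts = 4):
  normal-eared: 362 × 3/4 = 271.5
  short-eared: 362 × 1/4 = 90.5
χ² = Σ (O − E)² / E
  normal-eared: (273 − 271.5)² / 271.5 = 0.0083
  short-eared: (89 − 90.5)² / 90.5 = 0.0249
χ² = 0.0083 + 0.0249 = 0.0332 ≈ 0.033
Degrees of freedom = 2 − 1 = 1; critical value at α = 0.01 is 6.635.
Since 0.033 < 6.635, we fail to reject the null hypothesis — the data are consistent with the 3:1 ratio.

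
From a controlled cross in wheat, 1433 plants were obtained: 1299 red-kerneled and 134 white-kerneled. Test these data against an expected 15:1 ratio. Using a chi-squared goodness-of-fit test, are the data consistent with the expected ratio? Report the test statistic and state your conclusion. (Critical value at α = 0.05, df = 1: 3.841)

23.518; not consistent

Under the 15:1 hypothesis (Σ ratio = 16, N = 1433):
  red-kerneled: 1433 × 15/16 = 1343.4375
  white-kerneled: 1433 × 1/16 = 89.5625
χ² = Σ (O − E)² / E
  red-kerneled: (1299 − 1343.4375)² / 1343.4375 = 1.4699
  white-kerneled: (134 − 89.5625)² / 89.5625 = 22.0482
χ² = 1.4699 + 22.0482 = 23.5181 ≈ 23.518
Degrees of freedom = 2 − 1 = 1; critical value at α = 0.05 is 3.841.
Since 23.518 > 3.841, we reject the null hypothesis — the data do not fit the 15:1 ratio.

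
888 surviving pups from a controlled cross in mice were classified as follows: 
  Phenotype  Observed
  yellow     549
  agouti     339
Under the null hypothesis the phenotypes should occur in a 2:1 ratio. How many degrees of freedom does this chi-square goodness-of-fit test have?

A goodness-of-fit test with 2 phenotype classes has df = 2 − 1 = 1.

1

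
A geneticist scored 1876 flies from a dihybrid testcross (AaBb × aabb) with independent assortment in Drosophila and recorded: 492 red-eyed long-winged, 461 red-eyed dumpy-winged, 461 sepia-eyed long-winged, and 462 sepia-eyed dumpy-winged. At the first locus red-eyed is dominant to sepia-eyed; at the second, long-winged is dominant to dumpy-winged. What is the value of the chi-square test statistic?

1.505

A dihybrid testcross with independent assortment gives a 1:1:1:1 ratio.
Expected counts for N = 1876 under a 1:1:1:1 ratio (total parts = 4):
  red-eyed long-winged: 1876 × 1/4 = 469
  red-eyed dumpy-winged: 1876 × 1/4 = 469
  sepia-eyed long-winged: 1876 × 1/4 = 469
  sepia-eyed dumpy-winged: 1876 × 1/4 = 469
χ² = Σ (O − E)² / E
  red-eyed long-winged: (492 − 469)² / 469 = 1.1279
  red-eyed dumpy-winged: (461 − 469)² / 469 = 0.1365
  sepia-eyed long-winged: (461 − 469)² / 469 = 0.1365
  sepia-eyed dumpy-winged: (462 − 469)² / 469 = 0.1045
χ² = 1.1279 + 0.1365 + 0.1365 + 0.1045 = 1.5054 ≈ 1.505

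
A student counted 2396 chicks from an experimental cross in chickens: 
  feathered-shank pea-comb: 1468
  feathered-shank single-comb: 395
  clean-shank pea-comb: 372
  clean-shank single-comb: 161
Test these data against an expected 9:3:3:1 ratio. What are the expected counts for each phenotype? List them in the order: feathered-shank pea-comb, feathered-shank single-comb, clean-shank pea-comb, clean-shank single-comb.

1347.75, 449.25, 449.25, 149.75

Under the 9:3:3:1 hypothesis (Σ ratio = 16, N = 2396):
  feathered-shank pea-comb: 2396 × 9/16 = 1347.75
  feathered-shank single-comb: 2396 × 3/16 = 449.25
  clean-shank pea-comb: 2396 × 3/16 = 449.25
  clean-shank single-comb: 2396 × 1/16 = 149.75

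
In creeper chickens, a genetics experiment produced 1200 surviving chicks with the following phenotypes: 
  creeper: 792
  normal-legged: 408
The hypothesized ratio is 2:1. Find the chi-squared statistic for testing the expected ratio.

Total ratio parts = 3. Expected numbers out of 1200:
  creeper: 1200 × 2/3 = 800
  normal-legged: 1200 × 1/3 = 400
χ² = Σ (O − E)² / E
  creeper: (792 − 800)² / 800 = 0.0800
  normal-legged: (408 − 400)² / 400 = 0.1600
χ² = 0.0800 + 0.1600 = 0.240

0.240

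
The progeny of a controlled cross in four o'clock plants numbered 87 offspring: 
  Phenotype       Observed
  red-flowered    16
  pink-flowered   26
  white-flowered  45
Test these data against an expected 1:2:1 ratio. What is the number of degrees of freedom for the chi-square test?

2

A goodness-of-fit test with 3 phenotype classes has df = 3 − 1 = 2.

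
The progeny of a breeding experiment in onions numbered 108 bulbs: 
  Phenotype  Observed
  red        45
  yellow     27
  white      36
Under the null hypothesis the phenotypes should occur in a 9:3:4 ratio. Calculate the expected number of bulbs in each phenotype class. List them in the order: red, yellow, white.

The 9:3:4 ratio has 16 parts, so with N = 108 the expected counts are:
  red: 108 × 9/16 = 60.75
  yellow: 108 × 3/16 = 20.25
  white: 108 × 4/16 = 27

60.75, 20.25, 27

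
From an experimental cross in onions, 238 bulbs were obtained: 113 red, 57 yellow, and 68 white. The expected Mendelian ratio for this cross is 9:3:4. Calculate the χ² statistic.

Total ratio parts = 16. Expected numbers out of 238:
  red: 238 × 9/16 = 133.875
  yellow: 238 × 3/16 = 44.625
  white: 238 × 4/16 = 59.5
χ² = Σ (O − E)² / E
  red: (113 − 133.875)² / 133.875 = 3.2550
  yellow: (57 − 44.625)² / 44.625 = 3.4317
  white: (68 − 59.5)² / 59.5 = 1.2143
χ² = 3.2550 + 3.4317 + 1.2143 = 7.901

7.901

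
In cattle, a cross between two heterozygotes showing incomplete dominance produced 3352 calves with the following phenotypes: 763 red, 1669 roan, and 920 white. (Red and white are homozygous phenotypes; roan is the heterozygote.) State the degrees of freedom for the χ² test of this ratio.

With incomplete dominance, a heterozygote × heterozygote cross gives a 1:2:1 phenotypic ratio.
A goodness-of-fit test with 3 phenotype classes has df = 3 − 1 = 2.

2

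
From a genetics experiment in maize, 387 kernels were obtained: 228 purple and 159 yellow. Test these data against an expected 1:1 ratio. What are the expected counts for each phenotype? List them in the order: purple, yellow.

The 1:1 ratio has 2 parts, so with N = 387 the expected counts are:
  purple: 387 × 1/2 = 193.5
  yellow: 387 × 1/2 = 193.5

193.5, 193.5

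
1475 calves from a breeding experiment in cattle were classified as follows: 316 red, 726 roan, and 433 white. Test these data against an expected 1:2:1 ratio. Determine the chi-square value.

18.920

Total ratio parts = 4. Expected numbers out of 1475:
  red: 1475 × 1/4 = 368.75
  roan: 1475 × 2/4 = 737.5
  white: 1475 × 1/4 = 368.75
χ² = Σ (O − E)² / E
  red: (316 − 368.75)² / 368.75 = 7.5459
  roan: (726 − 737.5)² / 737.5 = 0.1793
  white: (433 − 368.75)² / 368.75 = 11.1947
χ² = 7.5459 + 0.1793 + 11.1947 = 18.9199 ≈ 18.920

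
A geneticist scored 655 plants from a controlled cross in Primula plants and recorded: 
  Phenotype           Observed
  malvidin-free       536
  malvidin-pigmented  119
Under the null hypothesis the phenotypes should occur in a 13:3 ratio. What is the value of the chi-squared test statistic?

0.146

Under the 13:3 hypothesis (Σ ratio = 16, N = 655):
  malvidin-free: 655 × 13/16 = 532.1875
  malvidin-pigmented: 655 × 3/16 = 122.8125
χ² = Σ (O − E)² / E
  malvidin-free: (536 − 532.1875)² / 532.1875 = 0.0273
  malvidin-pigmented: (119 − 122.8125)² / 122.8125 = 0.1184
χ² = 0.0273 + 0.1184 = 0.1457 ≈ 0.146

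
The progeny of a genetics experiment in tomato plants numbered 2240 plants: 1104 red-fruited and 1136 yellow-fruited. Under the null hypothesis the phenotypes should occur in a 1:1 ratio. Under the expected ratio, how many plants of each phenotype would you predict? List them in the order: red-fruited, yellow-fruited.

Under the 1:1 hypothesis (Σ ratio = 2, N = 2240):
  red-fruited: 2240 × 1/2 = 1120
  yellow-fruited: 2240 × 1/2 = 1120

1120, 1120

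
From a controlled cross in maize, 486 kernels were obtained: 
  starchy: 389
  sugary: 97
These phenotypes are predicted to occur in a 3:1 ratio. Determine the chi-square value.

Under the 3:1 hypothesis (Σ ratio = 4, N = 486):
  starchy: 486 × 3/4 = 364.5
  sugary: 486 × 1/4 = 121.5
χ² = Σ (O − E)² / E
  starchy: (389 − 364.5)² / 364.5 = 1.6468
  sugary: (97 − 121.5)² / 121.5 = 4.9403
χ² = 1.6468 + 4.9403 = 6.5871 ≈ 6.587

6.587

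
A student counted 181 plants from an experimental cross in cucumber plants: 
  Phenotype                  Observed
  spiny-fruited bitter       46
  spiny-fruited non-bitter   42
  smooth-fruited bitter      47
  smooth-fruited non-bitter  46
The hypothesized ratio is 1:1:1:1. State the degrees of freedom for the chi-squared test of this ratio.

3

A goodness-of-fit test with 4 phenotype classes has df = 4 − 1 = 3.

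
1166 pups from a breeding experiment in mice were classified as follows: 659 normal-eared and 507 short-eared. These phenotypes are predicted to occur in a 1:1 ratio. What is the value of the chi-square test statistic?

The 1:1 ratio has 2 parts, so with N = 1166 the expected counts are:
  normal-eared: 1166 × 1/2 = 583
  short-eared: 1166 × 1/2 = 583
χ² = Σ (O − E)² / E
  normal-eared: (659 − 583)² / 583 = 9.9074
  short-eared: (507 − 583)² / 583 = 9.9074
χ² = 9.9074 + 9.9074 = 19.8148 ≈ 19.815

19.815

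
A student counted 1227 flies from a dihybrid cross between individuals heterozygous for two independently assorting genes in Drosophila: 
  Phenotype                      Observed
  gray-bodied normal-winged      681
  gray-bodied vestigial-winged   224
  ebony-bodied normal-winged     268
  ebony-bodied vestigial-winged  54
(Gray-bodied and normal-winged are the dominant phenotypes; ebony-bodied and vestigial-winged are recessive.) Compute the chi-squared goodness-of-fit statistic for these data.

A dihybrid F₂ with independent assortment and complete dominance at both loci gives a 9:3:3:1 phenotypic ratio.
Total ratio parts = 16. Expected numbers out of 1227:
  gray-bodied normal-winged: 1227 × 9/16 = 690.1875
  gray-bodied vestigial-winged: 1227 × 3/16 = 230.0625
  ebony-bodied normal-winged: 1227 × 3/16 = 230.0625
  ebony-bodied vestigial-winged: 1227 × 1/16 = 76.6875
χ² = Σ (O − E)² / E
  gray-bodied normal-winged: (681 − 690.1875)² / 690.1875 = 0.1223
  gray-bodied vestigial-winged: (224 − 230.0625)² / 230.0625 = 0.1598
  ebony-bodied normal-winged: (268 − 230.0625)² / 230.0625 = 6.2559
  ebony-bodied vestigial-winged: (54 − 76.6875)² / 76.6875 = 6.7119
χ² = 0.1223 + 0.1598 + 6.2559 + 6.7119 = 13.2499 ≈ 13.250

13.250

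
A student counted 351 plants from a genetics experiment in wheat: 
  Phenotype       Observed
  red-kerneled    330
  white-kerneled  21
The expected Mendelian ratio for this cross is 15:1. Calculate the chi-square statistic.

0.043

The 15:1 ratio has 16 parts, so with N = 351 the expected counts are:
  red-kerneled: 351 × 15/16 = 329.0625
  white-kerneled: 351 × 1/16 = 21.9375
χ² = Σ (O − E)² / E
  red-kerneled: (330 − 329.0625)² / 329.0625 = 0.0027
  white-kerneled: (21 − 21.9375)² / 21.9375 = 0.0401
χ² = 0.0027 + 0.0401 = 0.0428 ≈ 0.043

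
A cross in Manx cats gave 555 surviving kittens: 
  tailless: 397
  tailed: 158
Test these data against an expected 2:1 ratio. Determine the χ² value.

Under the 2:1 hypothesis (Σ ratio = 3, N = 555):
  tailless: 555 × 2/3 = 370
  tailed: 555 × 1/3 = 185
χ² = Σ (O − E)² / E
  tailless: (397 − 370)² / 370 = 1.9703
  tailed: (158 − 185)² / 185 = 3.9405
χ² = 1.9703 + 3.9405 = 5.9108 ≈ 5.911

5.911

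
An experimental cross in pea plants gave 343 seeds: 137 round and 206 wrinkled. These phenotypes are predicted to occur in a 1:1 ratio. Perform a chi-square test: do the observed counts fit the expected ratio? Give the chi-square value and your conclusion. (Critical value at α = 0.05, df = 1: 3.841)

13.880; not consistent

Total ratio parts = 2. Expected numbers out of 343:
  round: 343 × 1/2 = 171.5
  wrinkled: 343 × 1/2 = 171.5
χ² = Σ (O − E)² / E
  round: (137 − 171.5)² / 171.5 = 6.9402
  wrinkled: (206 − 171.5)² / 171.5 = 6.9402
χ² = 6.9402 + 6.9402 = 13.8804 ≈ 13.880
Degrees of freedom = 2 − 1 = 1; critical value at α = 0.05 is 3.841.
Since 13.880 > 3.841, we reject the null hypothesis — the data do not fit the 1:1 ratio.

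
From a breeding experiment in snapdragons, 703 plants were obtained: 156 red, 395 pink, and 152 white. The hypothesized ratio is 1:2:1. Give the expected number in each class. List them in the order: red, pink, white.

175.75, 351.5, 175.75

Total ratio parts = 4. Expected numbers out of 703:
  red: 703 × 1/4 = 175.75
  pink: 703 × 2/4 = 351.5
  white: 703 × 1/4 = 175.75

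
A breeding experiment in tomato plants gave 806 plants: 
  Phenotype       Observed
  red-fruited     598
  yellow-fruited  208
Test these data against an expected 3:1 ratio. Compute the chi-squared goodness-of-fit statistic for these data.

Expected counts for N = 806 under a 3:1 ratio (total parts = 4):
  red-fruited: 806 × 3/4 = 604.5
  yellow-fruited: 806 × 1/4 = 201.5
χ² = Σ (O − E)² / E
  red-fruited: (598 − 604.5)² / 604.5 = 0.0699
  yellow-fruited: (208 − 201.5)² / 201.5 = 0.2097
χ² = 0.0699 + 0.2097 = 0.2796 ≈ 0.280

0.280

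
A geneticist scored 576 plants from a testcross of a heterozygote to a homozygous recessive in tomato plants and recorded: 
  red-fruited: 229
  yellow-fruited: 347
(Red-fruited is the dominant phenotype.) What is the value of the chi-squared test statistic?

A testcross of a heterozygote (Aa × aa) gives a 1:1 phenotypic ratio.
Expected counts for N = 576 under a 1:1 ratio (total parts = 2):
  red-fruited: 576 × 1/2 = 288
  yellow-fruited: 576 × 1/2 = 288
χ² = Σ (O − E)² / E
  red-fruited: (229 − 288)² / 288 = 12.0868
  yellow-fruited: (347 − 288)² / 288 = 12.0868
χ² = 12.0868 + 12.0868 = 24.1736 ≈ 24.174

24.174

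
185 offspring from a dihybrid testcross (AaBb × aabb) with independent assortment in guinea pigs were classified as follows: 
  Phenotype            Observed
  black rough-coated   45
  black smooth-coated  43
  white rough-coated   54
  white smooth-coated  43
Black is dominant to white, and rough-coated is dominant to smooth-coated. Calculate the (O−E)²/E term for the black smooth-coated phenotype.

0.228

A dihybrid testcross with independent assortment gives a 1:1:1:1 ratio.
Total ratio parts = 4. Expected numbers out of 185:
  black rough-coated: 185 × 1/4 = 46.25
  black smooth-coated: 185 × 1/4 = 46.25
  white rough-coated: 185 × 1/4 = 46.25
  white smooth-coated: 185 × 1/4 = 46.25
Contribution of black smooth-coated: (43 − 46.25)² / 46.25 = 0.2284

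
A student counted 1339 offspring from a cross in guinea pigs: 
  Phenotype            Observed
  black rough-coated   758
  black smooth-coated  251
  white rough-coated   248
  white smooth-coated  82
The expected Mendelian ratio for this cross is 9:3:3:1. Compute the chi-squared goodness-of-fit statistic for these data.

The 9:3:3:1 ratio has 16 parts, so with N = 1339 the expected counts are:
  black rough-coated: 1339 × 9/16 = 753.1875
  black smooth-coated: 1339 × 3/16 = 251.0625
  white rough-coated: 1339 × 3/16 = 251.0625
  white smooth-coated: 1339 × 1/16 = 83.6875
χ² = Σ (O − E)² / E
  black rough-coated: (758 − 753.1875)² / 753.1875 = 0.0307
  black smooth-coated: (251 − 251.0625)² / 251.0625 = 0.0000
  white rough-coated: (248 − 251.0625)² / 251.0625 = 0.0374
  white smooth-coated: (82 − 83.6875)² / 83.6875 = 0.0340
χ² = 0.0307 + 0.0000 + 0.0374 + 0.0340 = 0.1021 ≈ 0.102

0.102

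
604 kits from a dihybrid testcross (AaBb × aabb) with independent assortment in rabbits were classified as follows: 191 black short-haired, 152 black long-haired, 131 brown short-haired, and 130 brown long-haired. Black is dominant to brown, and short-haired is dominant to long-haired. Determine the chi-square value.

16.172

A dihybrid testcross with independent assortment gives a 1:1:1:1 ratio.
The 1:1:1:1 ratio has 4 parts, so with N = 604 the expected counts are:
  black short-haired: 604 × 1/4 = 151
  black long-haired: 604 × 1/4 = 151
  brown short-haired: 604 × 1/4 = 151
  brown long-haired: 604 × 1/4 = 151
χ² = Σ (O − E)² / E
  black short-haired: (191 − 151)² / 151 = 10.5960
  black long-haired: (152 − 151)² / 151 = 0.0066
  brown short-haired: (131 − 151)² / 151 = 2.6490
  brown long-haired: (130 − 151)² / 151 = 2.9205
χ² = 10.5960 + 0.0066 + 2.6490 + 2.9205 = 16.1721 ≈ 16.172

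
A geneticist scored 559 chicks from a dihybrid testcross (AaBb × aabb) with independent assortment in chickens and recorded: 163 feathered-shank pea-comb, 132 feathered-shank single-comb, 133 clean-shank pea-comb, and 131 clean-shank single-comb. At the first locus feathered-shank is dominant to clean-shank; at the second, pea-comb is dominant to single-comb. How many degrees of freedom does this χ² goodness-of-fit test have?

3

A dihybrid testcross with independent assortment gives a 1:1:1:1 ratio.
A goodness-of-fit test with 4 phenotype classes has df = 4 − 1 = 3.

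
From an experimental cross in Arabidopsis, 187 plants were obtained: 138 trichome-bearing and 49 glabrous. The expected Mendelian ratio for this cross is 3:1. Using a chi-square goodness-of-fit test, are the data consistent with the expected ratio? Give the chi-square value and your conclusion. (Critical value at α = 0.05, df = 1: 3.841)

Under the 3:1 hypothesis (Σ ratio = 4, N = 187):
  trichome-bearing: 187 × 3/4 = 140.25
  glabrous: 187 × 1/4 = 46.75
χ² = Σ (O − E)² / E
  trichome-bearing: (138 − 140.25)² / 140.25 = 0.0361
  glabrous: (49 − 46.75)² / 46.75 = 0.1083
χ² = 0.0361 + 0.1083 = 0.1444 ≈ 0.144
Degrees of freedom = 2 − 1 = 1; critical value at α = 0.05 is 3.841.
Since 0.144 < 3.841, we fail to reject the null hypothesis — the data are consistent with the 3:1 ratio.

0.144; consistent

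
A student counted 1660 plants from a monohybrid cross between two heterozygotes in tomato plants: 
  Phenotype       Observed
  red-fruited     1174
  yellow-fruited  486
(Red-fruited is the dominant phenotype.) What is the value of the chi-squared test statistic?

16.196

For a monohybrid cross between heterozygotes with complete dominance, the expected phenotypic ratio is 3:1.
Expected counts for N = 1660 under a 3:1 ratio (total parts = 4):
  red-fruited: 1660 × 3/4 = 1245
  yellow-fruited: 1660 × 1/4 = 415
χ² = Σ (O − E)² / E
  red-fruited: (1174 − 1245)² / 1245 = 4.0490
  yellow-fruited: (486 − 415)² / 415 = 12.1470
χ² = 4.0490 + 12.1470 = 16.196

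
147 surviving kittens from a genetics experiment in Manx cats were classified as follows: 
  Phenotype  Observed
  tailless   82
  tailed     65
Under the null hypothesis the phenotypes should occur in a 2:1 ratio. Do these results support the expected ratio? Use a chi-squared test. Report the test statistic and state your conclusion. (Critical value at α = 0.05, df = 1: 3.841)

Expected counts for N = 147 under a 2:1 ratio (total parts = 3):
  tailless: 147 × 2/3 = 98
  tailed: 147 × 1/3 = 49
χ² = Σ (O − E)² / E
  tailless: (82 − 98)² / 98 = 2.6122
  tailed: (65 − 49)² / 49 = 5.2245
χ² = 2.6122 + 5.2245 = 7.8367 ≈ 7.837
Degrees of freedom = 2 − 1 = 1; critical value at α = 0.05 is 3.841.
Since 7.837 > 3.841, we reject the null hypothesis — the data do not fit the 2:1 ratio.

7.837; not consistent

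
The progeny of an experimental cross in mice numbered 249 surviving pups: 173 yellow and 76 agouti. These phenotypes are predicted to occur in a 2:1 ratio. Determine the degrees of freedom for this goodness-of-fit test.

1

A goodness-of-fit test with 2 phenotype classes has df = 2 − 1 = 1.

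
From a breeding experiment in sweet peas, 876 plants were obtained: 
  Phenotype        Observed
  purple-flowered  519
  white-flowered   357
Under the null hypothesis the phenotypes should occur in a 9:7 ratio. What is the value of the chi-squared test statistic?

The 9:7 ratio has 16 parts, so with N = 876 the expected counts are:
  purple-flowered: 876 × 9/16 = 492.75
  white-flowered: 876 × 7/16 = 383.25
χ² = Σ (O − E)² / E
  purple-flowered: (519 − 492.75)² / 492.75 = 1.3984
  white-flowered: (357 − 383.25)² / 383.25 = 1.7979
χ² = 1.3984 + 1.7979 = 3.1963 ≈ 3.196

3.196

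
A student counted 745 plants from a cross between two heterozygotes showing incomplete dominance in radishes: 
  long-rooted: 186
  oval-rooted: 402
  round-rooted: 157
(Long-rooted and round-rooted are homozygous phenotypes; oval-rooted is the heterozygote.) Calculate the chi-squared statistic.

With incomplete dominance, a heterozygote × heterozygote cross gives a 1:2:1 phenotypic ratio.
The 1:2:1 ratio has 4 parts, so with N = 745 the expected counts are:
  long-rooted: 745 × 1/4 = 186.25
  oval-rooted: 745 × 2/4 = 372.5
  round-rooted: 745 × 1/4 = 186.25
χ² = Σ (O − E)² / E
  long-rooted: (186 − 186.25)² / 186.25 = 0.0003
  oval-rooted: (402 − 372.5)² / 372.5 = 2.3362
  round-rooted: (157 − 186.25)² / 186.25 = 4.5936
χ² = 0.0003 + 2.3362 + 4.5936 = 6.9301 ≈ 6.930

6.930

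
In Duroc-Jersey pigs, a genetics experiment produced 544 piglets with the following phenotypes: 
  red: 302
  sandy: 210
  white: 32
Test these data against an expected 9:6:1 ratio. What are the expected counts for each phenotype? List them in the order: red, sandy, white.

306, 204, 34

Under the 9:6:1 hypothesis (Σ ratio = 16, N = 544):
  red: 544 × 9/16 = 306
  sandy: 544 × 6/16 = 204
  white: 544 × 1/16 = 34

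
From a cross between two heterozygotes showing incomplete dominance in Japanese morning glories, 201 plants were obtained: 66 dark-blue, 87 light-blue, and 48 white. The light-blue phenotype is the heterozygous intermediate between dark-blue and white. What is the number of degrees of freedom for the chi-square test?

With incomplete dominance, a heterozygote × heterozygote cross gives a 1:2:1 phenotypic ratio.
A goodness-of-fit test with 3 phenotype classes has df = 3 − 1 = 2.

2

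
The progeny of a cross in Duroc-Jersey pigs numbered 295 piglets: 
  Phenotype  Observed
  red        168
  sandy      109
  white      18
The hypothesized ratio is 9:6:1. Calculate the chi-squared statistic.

0.060

Under the 9:6:1 hypothesis (Σ ratio = 16, N = 295):
  red: 295 × 9/16 = 165.9375
  sandy: 295 × 6/16 = 110.625
  white: 295 × 1/16 = 18.4375
χ² = Σ (O − E)² / E
  red: (168 − 165.9375)² / 165.9375 = 0.0256
  sandy: (109 − 110.625)² / 110.625 = 0.0239
  white: (18 − 18.4375)² / 18.4375 = 0.0104
χ² = 0.0256 + 0.0239 + 0.0104 = 0.0599 ≈ 0.060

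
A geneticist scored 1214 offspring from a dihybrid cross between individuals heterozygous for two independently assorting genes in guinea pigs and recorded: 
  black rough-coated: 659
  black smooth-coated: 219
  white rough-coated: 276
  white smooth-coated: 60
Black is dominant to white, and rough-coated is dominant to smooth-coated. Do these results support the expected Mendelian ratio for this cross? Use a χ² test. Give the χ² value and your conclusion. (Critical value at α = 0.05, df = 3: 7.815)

14.764; not consistent

A dihybrid F₂ with independent assortment and complete dominance at both loci gives a 9:3:3:1 phenotypic ratio.
The 9:3:3:1 ratio has 16 parts, so with N = 1214 the expected counts are:
  black rough-coated: 1214 × 9/16 = 682.875
  black smooth-coated: 1214 × 3/16 = 227.625
  white rough-coated: 1214 × 3/16 = 227.625
  white smooth-coated: 1214 × 1/16 = 75.875
χ² = Σ (O − E)² / E
  black rough-coated: (659 − 682.875)² / 682.875 = 0.8347
  black smooth-coated: (219 − 227.625)² / 227.625 = 0.3268
  white rough-coated: (276 − 227.625)² / 227.625 = 10.2807
  white smooth-coated: (60 − 75.875)² / 75.875 = 3.3215
χ² = 0.8347 + 0.3268 + 10.2807 + 3.3215 = 14.7637 ≈ 14.764
Degrees of freedom = 4 − 1 = 3; critical value at α = 0.05 is 7.815.
Since 14.764 > 7.815, we reject the null hypothesis — the data do not fit the 9:3:3:1 ratio.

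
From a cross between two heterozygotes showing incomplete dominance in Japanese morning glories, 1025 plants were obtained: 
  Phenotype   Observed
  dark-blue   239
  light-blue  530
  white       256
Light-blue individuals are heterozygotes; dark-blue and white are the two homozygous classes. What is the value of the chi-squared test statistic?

1.759

With incomplete dominance, a heterozygote × heterozygote cross gives a 1:2:1 phenotypic ratio.
The 1:2:1 ratio has 4 parts, so with N = 1025 the expected counts are:
  dark-blue: 1025 × 1/4 = 256.25
  light-blue: 1025 × 2/4 = 512.5
  white: 1025 × 1/4 = 256.25
χ² = Σ (O − E)² / E
  dark-blue: (239 − 256.25)² / 256.25 = 1.1612
  light-blue: (530 − 512.5)² / 512.5 = 0.5976
  white: (256 − 256.25)² / 256.25 = 0.0002
χ² = 1.1612 + 0.5976 + 0.0002 = 1.759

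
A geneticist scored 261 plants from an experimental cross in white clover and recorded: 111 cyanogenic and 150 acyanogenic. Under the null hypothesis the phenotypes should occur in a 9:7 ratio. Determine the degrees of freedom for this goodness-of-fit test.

1

A goodness-of-fit test with 2 phenotype classes has df = 2 − 1 = 1.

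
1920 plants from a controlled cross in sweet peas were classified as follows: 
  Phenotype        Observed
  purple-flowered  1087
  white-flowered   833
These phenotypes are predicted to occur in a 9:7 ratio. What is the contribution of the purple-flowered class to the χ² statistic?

0.045

Under the 9:7 hypothesis (Σ ratio = 16, N = 1920):
  purple-flowered: 1920 × 9/16 = 1080
  white-flowered: 1920 × 7/16 = 840
Contribution of purple-flowered: (1087 − 1080)² / 1080 = 0.0454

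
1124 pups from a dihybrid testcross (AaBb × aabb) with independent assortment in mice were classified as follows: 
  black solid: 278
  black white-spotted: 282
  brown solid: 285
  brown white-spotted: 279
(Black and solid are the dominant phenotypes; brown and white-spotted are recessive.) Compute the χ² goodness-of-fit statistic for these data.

0.107

A dihybrid testcross with independent assortment gives a 1:1:1:1 ratio.
Under the 1:1:1:1 hypothesis (Σ ratio = 4, N = 1124):
  black solid: 1124 × 1/4 = 281
  black white-spotted: 1124 × 1/4 = 281
  brown solid: 1124 × 1/4 = 281
  brown white-spotted: 1124 × 1/4 = 281
χ² = Σ (O − E)² / E
  black solid: (278 − 281)² / 281 = 0.0320
  black white-spotted: (282 − 281)² / 281 = 0.0036
  brown solid: (285 − 281)² / 281 = 0.0569
  brown white-spotted: (279 − 281)² / 281 = 0.0142
χ² = 0.0320 + 0.0036 + 0.0569 + 0.0142 = 0.1067 ≈ 0.107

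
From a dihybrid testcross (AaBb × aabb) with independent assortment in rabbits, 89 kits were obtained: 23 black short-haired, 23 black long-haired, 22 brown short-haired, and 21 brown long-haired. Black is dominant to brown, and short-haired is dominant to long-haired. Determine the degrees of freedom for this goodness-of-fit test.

3

A dihybrid testcross with independent assortment gives a 1:1:1:1 ratio.
A goodness-of-fit test with 4 phenotype classes has df = 4 − 1 = 3.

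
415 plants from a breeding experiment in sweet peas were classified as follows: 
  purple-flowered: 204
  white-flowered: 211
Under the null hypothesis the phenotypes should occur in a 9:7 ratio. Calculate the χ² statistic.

8.485

Under the 9:7 hypothesis (Σ ratio = 16, N = 415):
  purple-flowered: 415 × 9/16 = 233.4375
  white-flowered: 415 × 7/16 = 181.5625
χ² = Σ (O − E)² / E
  purple-flowered: (204 − 233.4375)² / 233.4375 = 3.7122
  white-flowered: (211 − 181.5625)² / 181.5625 = 4.7728
χ² = 3.7122 + 4.7728 = 8.485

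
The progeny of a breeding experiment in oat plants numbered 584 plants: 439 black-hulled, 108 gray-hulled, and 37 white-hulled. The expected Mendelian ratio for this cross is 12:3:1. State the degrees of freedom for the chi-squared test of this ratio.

A goodness-of-fit test with 3 phenotype classes has df = 3 − 1 = 2.

2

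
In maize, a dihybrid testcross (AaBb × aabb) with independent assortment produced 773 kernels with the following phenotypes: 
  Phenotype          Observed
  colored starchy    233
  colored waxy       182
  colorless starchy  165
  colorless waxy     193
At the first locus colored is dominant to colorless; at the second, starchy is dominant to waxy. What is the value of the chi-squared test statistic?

A dihybrid testcross with independent assortment gives a 1:1:1:1 ratio.
Total ratio parts = 4. Expected numbers out of 773:
  colored starchy: 773 × 1/4 = 193.25
  colored waxy: 773 × 1/4 = 193.25
  colorless starchy: 773 × 1/4 = 193.25
  colorless waxy: 773 × 1/4 = 193.25
χ² = Σ (O − E)² / E
  colored starchy: (233 − 193.25)² / 193.25 = 8.1763
  colored waxy: (182 − 193.25)² / 193.25 = 0.6549
  colorless starchy: (165 − 193.25)² / 193.25 = 4.1297
  colorless waxy: (193 − 193.25)² / 193.25 = 0.0003
χ² = 8.1763 + 0.6549 + 4.1297 + 0.0003 = 12.9612 ≈ 12.961

12.961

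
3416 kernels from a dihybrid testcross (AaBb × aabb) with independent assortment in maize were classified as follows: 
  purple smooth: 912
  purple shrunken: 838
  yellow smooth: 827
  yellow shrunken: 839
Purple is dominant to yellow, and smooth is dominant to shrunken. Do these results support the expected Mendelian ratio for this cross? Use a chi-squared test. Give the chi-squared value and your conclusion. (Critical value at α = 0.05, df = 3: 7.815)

A dihybrid testcross with independent assortment gives a 1:1:1:1 ratio.
Expected counts for N = 3416 under a 1:1:1:1 ratio (total parts = 4):
  purple smooth: 3416 × 1/4 = 854
  purple shrunken: 3416 × 1/4 = 854
  yellow smooth: 3416 × 1/4 = 854
  yellow shrunken: 3416 × 1/4 = 854
χ² = Σ (O − E)² / E
  purple smooth: (912 − 854)² / 854 = 3.9391
  purple shrunken: (838 − 854)² / 854 = 0.2998
  yellow smooth: (827 − 854)² / 854 = 0.8536
  yellow shrunken: (839 − 854)² / 854 = 0.2635
χ² = 3.9391 + 0.2998 + 0.8536 + 0.2635 = 5.356
Degrees of freedom = 4 − 1 = 3; critical value at α = 0.05 is 7.815.
Since 5.356 < 7.815, we fail to reject the null hypothesis — the data are consistent with the 1:1:1:1 ratio.

5.356; consistent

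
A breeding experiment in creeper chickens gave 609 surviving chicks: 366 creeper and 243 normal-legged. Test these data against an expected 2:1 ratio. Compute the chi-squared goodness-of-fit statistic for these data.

11.823

Expected counts for N = 609 under a 2:1 ratio (total parts = 3):
  creeper: 609 × 2/3 = 406
  normal-legged: 609 × 1/3 = 203
χ² = Σ (O − E)² / E
  creeper: (366 − 406)² / 406 = 3.9409
  normal-legged: (243 − 203)² / 203 = 7.8818
χ² = 3.9409 + 7.8818 = 11.8227 ≈ 11.823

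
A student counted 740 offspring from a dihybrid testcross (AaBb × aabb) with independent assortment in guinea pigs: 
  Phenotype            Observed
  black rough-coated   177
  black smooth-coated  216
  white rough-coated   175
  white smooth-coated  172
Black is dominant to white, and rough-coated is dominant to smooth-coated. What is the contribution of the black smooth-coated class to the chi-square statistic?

5.195

A dihybrid testcross with independent assortment gives a 1:1:1:1 ratio.
The 1:1:1:1 ratio has 4 parts, so with N = 740 the expected counts are:
  black rough-coated: 740 × 1/4 = 185
  black smooth-coated: 740 × 1/4 = 185
  white rough-coated: 740 × 1/4 = 185
  white smooth-coated: 740 × 1/4 = 185
Contribution of black smooth-coated: (216 − 185)² / 185 = 5.1946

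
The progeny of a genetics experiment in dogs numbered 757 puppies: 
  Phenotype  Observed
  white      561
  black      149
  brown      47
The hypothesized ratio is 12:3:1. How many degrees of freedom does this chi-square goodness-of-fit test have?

2

A goodness-of-fit test with 3 phenotype classes has df = 3 − 1 = 2.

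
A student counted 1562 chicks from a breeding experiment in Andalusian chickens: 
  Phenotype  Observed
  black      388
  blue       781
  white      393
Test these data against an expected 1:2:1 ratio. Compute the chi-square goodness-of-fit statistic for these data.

0.032

The 1:2:1 ratio has 4 parts, so with N = 1562 the expected counts are:
  black: 1562 × 1/4 = 390.5
  blue: 1562 × 2/4 = 781
  white: 1562 × 1/4 = 390.5
χ² = Σ (O − E)² / E
  black: (388 − 390.5)² / 390.5 = 0.0160
  blue: (781 − 781)² / 781 = 0.0000
  white: (393 − 390.5)² / 390.5 = 0.0160
χ² = 0.0160 + 0.0000 + 0.0160 = 0.032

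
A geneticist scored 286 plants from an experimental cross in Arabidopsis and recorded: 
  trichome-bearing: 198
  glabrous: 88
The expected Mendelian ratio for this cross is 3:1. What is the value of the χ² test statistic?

5.077

The 3:1 ratio has 4 parts, so with N = 286 the expected counts are:
  trichome-bearing: 286 × 3/4 = 214.5
  glabrous: 286 × 1/4 = 71.5
χ² = Σ (O − E)² / E
  trichome-bearing: (198 − 214.5)² / 214.5 = 1.2692
  glabrous: (88 − 71.5)² / 71.5 = 3.8077
χ² = 1.2692 + 3.8077 = 5.0769 ≈ 5.077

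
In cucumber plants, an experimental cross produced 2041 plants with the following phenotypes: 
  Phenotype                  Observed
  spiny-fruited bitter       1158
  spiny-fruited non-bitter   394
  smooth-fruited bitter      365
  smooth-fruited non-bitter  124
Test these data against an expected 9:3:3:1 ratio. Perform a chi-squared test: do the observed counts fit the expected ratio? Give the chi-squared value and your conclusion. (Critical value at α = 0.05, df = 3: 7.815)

1.337; consistent

Expected counts for N = 2041 under a 9:3:3:1 ratio (total parts = 16):
  spiny-fruited bitter: 2041 × 9/16 = 1148.0625
  spiny-fruited non-bitter: 2041 × 3/16 = 382.6875
  smooth-fruited bitter: 2041 × 3/16 = 382.6875
  smooth-fruited non-bitter: 2041 × 1/16 = 127.5625
χ² = Σ (O − E)² / E
  spiny-fruited bitter: (1158 − 1148.0625)² / 1148.0625 = 0.0860
  spiny-fruited non-bitter: (394 − 382.6875)² / 382.6875 = 0.3344
  smooth-fruited bitter: (365 − 382.6875)² / 382.6875 = 0.8175
  smooth-fruited non-bitter: (124 − 127.5625)² / 127.5625 = 0.0995
χ² = 0.0860 + 0.3344 + 0.8175 + 0.0995 = 1.3374 ≈ 1.337
Degrees of freedom = 4 − 1 = 3; critical value at α = 0.05 is 7.815.
Since 1.337 < 7.815, we fail to reject the null hypothesis — the data are consistent with the 9:3:3:1 ratio.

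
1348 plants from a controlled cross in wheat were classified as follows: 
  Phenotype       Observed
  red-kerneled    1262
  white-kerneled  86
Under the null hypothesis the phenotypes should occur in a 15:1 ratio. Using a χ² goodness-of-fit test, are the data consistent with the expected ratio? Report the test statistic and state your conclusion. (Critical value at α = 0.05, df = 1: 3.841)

0.039; consistent

The 15:1 ratio has 16 parts, so with N = 1348 the expected counts are:
  red-kerneled: 1348 × 15/16 = 1263.75
  white-kerneled: 1348 × 1/16 = 84.25
χ² = Σ (O − E)² / E
  red-kerneled: (1262 − 1263.75)² / 1263.75 = 0.0024
  white-kerneled: (86 − 84.25)² / 84.25 = 0.0364
χ² = 0.0024 + 0.0364 = 0.0388 ≈ 0.039
Degrees of freedom = 2 − 1 = 1; critical value at α = 0.05 is 3.841.
Since 0.039 < 3.841, we fail to reject the null hypothesis — the data are consistent with the 15:1 ratio.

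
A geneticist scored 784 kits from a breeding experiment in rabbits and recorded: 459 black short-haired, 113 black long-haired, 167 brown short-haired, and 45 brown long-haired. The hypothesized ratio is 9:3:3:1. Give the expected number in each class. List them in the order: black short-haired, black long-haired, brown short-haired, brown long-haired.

441, 147, 147, 49

Total ratio parts = 16. Expected numbers out of 784:
  black short-haired: 784 × 9/16 = 441
  black long-haired: 784 × 3/16 = 147
  brown short-haired: 784 × 3/16 = 147
  brown long-haired: 784 × 1/16 = 49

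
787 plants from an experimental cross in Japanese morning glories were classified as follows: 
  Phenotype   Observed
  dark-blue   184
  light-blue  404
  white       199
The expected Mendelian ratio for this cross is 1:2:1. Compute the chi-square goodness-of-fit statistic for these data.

1.132

Total ratio parts = 4. Expected numbers out of 787:
  dark-blue: 787 × 1/4 = 196.75
  light-blue: 787 × 2/4 = 393.5
  white: 787 × 1/4 = 196.75
χ² = Σ (O − E)² / E
  dark-blue: (184 − 196.75)² / 196.75 = 0.8262
  light-blue: (404 − 393.5)² / 393.5 = 0.2802
  white: (199 − 196.75)² / 196.75 = 0.0257
χ² = 0.8262 + 0.2802 + 0.0257 = 1.1321 ≈ 1.132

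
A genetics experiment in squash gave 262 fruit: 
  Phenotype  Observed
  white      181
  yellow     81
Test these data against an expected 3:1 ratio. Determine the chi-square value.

Total ratio parts = 4. Expected numbers out of 262:
  white: 262 × 3/4 = 196.5
  yellow: 262 × 1/4 = 65.5
χ² = Σ (O − E)² / E
  white: (181 − 196.5)² / 196.5 = 1.2226
  yellow: (81 − 65.5)² / 65.5 = 3.6679
χ² = 1.2226 + 3.6679 = 4.8905 ≈ 4.891

4.891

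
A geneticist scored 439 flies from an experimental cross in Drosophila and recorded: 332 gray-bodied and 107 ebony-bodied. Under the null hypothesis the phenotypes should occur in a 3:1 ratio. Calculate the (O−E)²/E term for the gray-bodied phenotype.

Total ratio parts = 4. Expected numbers out of 439:
  gray-bodied: 439 × 3/4 = 329.25
  ebony-bodied: 439 × 1/4 = 109.75
Contribution of gray-bodied: (332 − 329.25)² / 329.25 = 0.0230

0.023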